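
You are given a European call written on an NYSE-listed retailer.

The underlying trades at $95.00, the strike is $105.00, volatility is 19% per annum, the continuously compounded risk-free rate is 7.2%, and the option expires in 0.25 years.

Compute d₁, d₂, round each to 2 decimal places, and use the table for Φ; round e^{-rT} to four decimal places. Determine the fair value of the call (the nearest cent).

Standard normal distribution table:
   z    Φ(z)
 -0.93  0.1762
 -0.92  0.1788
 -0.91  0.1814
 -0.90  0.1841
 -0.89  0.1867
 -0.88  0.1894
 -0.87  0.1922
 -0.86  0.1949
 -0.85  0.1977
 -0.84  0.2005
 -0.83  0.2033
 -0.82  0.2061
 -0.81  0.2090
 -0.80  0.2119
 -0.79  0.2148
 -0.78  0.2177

$0.87

σ√T = 0.19 × 0.5000 = 0.0950
ln(S/K) + (r + σ²/2)T = ln(95/105) + (0.072 + 0.19²/2)·0.25 = -0.1001 + 0.0225 = -0.0776
d₁ = -0.0776 / 0.0950 = -0.8165 → -0.82
d₂ = d₁ − σ√T = -0.8165 − 0.0950 = -0.9115 → -0.91
e^(−rT) = e^(−0.072·0.25) = 0.9822
N(d₁) = N(-0.82) = 0.2061;  N(d₂) = N(-0.91) = 0.1814
C = 95·0.2061 − 105·0.9822·0.1814 = 19.5795 − 18.7080 = 0.8715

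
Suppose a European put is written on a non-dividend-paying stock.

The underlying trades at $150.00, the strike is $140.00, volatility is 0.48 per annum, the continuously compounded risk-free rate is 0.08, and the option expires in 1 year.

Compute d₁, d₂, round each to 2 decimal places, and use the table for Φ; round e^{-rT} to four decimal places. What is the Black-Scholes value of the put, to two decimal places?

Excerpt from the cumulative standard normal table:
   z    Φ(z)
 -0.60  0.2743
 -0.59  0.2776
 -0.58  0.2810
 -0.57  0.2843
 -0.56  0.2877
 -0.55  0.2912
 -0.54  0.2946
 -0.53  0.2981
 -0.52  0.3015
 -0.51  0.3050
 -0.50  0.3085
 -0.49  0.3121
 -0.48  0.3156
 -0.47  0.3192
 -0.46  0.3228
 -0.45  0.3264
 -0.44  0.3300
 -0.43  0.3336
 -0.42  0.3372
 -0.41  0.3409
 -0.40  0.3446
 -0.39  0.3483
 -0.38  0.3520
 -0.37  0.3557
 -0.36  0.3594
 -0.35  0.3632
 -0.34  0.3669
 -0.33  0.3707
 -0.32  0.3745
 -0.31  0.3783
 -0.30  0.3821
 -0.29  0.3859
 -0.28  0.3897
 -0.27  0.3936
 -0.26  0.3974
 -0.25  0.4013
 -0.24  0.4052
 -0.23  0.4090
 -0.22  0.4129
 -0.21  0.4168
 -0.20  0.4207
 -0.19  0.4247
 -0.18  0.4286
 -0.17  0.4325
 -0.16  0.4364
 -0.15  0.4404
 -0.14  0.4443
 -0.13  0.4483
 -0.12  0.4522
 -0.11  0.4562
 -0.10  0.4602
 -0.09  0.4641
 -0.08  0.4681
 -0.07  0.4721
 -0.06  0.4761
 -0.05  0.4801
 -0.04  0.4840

T = 1;  σ√T = 0.4800
ln(S/K) + (r + σ²/2)T = ln(150/140) + (0.08 + 0.48²/2)·1 = 0.0690 + 0.1952 = 0.2642
d₁ = 0.2642 / 0.4800 = 0.5504 ⇒ 0.55
d₂ = d₁ − σ√T = 0.5504 − 0.4800 = 0.0704 ⇒ 0.07
exp(−rT) = exp(−0.08·1) = 0.9231
N(−d₂) = N(-0.07) = 0.4721;  N(−d₁) = N(-0.55) = 0.2912
P = 140·0.9231·0.4721 − 150·0.2912 = 61.0114 − 43.6800 = 17.3314

$17.33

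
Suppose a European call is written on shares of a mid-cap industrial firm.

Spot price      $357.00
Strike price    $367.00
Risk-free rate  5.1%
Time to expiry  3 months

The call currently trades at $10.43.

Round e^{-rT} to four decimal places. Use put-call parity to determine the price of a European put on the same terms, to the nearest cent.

$15.77

exp(−rT) = exp(−0.051·0.25) = 0.9873
Put-call parity: C − P = S − K·e^(−rT) = 357 − 367·0.9873 = 357 − 362.3391 = -5.3391
P = C − (C − P) = 10.43 − (-5.3391) = 15.7691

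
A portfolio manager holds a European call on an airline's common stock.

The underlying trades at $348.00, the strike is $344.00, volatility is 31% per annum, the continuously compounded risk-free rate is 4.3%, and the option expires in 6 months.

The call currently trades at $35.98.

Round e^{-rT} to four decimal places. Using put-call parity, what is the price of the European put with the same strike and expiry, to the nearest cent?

e^(−rT) = e^(−0.043·0.5) = 0.9787
Put-call parity: C − P = S − K·e^(−rT) = 348 − 344·0.9787 = 348 − 336.6728 = 11.3272
P = C − (C − P) = 35.98 − (11.3272) = 24.6528

$24.65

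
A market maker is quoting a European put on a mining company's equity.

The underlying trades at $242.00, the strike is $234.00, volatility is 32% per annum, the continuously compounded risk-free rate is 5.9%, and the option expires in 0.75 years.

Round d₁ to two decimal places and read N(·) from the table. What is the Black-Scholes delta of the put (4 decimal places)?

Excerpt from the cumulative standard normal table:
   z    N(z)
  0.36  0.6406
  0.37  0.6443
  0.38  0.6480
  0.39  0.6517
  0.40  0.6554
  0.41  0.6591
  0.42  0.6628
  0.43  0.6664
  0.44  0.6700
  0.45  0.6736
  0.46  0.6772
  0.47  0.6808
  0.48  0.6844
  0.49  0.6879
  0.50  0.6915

σ√T = 0.32 × 0.8660 = 0.2771
d₁ = [ln(242/234) + (0.059 + ½·0.32²)·0.75] / (σ√T) = (0.0336 + 0.0827) / 0.2771 = 0.4195 ⇒ 0.42
N(d₁) = N(0.42) = 0.6628
Δ_put = N(d₁) − 1 = 0.6628 − 1 = -0.3372

-0.3372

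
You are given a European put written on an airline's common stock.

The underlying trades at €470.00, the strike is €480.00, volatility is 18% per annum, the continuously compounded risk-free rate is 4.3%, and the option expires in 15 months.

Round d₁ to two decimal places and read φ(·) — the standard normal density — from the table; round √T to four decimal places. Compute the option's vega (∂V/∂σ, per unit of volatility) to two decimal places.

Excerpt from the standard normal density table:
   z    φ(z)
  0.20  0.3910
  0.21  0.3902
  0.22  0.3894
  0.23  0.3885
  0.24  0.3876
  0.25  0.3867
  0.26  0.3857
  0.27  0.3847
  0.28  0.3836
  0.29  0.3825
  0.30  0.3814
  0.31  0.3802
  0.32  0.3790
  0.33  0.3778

σ√T = 0.18·√1.25 = 0.2012
d₁ = [ln(470/480) + (0.043 + 0.18²/2)·1.25] / 0.2012 = [-0.0211 + 0.0740] / 0.2012 = 0.2631 ≈ 0.26
√T = √1.25 = 1.1180
φ(d₁) = φ(0.26) = 0.3857
vega = S·φ(d₁)·√T = 470·0.3857·1.1180 = 202.6699

202.67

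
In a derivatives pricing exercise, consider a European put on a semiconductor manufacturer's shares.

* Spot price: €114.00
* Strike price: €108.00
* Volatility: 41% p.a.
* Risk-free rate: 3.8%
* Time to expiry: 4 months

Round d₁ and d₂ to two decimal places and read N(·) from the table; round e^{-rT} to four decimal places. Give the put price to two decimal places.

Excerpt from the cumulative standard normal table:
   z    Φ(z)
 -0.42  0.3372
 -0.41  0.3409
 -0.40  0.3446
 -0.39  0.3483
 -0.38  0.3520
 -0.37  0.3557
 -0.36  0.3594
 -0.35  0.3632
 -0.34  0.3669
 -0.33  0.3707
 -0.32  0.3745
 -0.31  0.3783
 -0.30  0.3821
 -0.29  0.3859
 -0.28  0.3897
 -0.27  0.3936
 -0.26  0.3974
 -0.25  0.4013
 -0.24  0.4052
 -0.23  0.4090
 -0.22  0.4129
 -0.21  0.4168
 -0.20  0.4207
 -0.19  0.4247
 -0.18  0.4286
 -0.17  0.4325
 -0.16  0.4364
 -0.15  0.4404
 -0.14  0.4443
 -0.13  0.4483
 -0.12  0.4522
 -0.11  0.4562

€7.25

T = 0.3333;  σ√T = 0.2367
d₁ = [ln(114/108) + (0.038 + 0.41²/2)·0.3333] / 0.2367 = [0.0541 + 0.0407] / 0.2367 = 0.4003 which rounds to 0.40
d₂ = d₁ − σ√T = 0.4003 − 0.2367 = 0.1636 which rounds to 0.16
e^(−rT) = e^(−0.038·0.3333) = 0.9874
N(−d₂) = N(-0.16) = 0.4364;  N(−d₁) = N(-0.40) = 0.3446
P = 108·0.9874·0.4364 − 114·0.3446 = 46.5373 − 39.2844 = 7.2529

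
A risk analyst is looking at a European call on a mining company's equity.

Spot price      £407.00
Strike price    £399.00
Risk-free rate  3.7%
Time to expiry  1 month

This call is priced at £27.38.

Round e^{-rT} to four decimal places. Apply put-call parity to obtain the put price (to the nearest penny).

exp(−rT) = exp(−0.037·0.08333) = 0.9969
Put-call parity: C − P = S − K·e^(−rT) = 407 − 399·0.9969 = 407 − 397.7631 = 9.2369
P = C − (C − P) = 27.38 − (9.2369) = 18.1431

£18.14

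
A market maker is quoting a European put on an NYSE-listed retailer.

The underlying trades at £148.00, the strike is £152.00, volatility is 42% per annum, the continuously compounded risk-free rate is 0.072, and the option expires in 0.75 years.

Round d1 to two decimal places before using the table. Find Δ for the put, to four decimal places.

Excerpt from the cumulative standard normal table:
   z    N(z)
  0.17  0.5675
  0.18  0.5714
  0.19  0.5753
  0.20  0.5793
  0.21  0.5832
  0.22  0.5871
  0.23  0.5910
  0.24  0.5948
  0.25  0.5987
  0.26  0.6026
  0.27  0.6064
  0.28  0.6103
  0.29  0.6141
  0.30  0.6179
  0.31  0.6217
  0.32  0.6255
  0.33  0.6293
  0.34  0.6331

-0.3974

σ√T = 0.42 × 0.8660 = 0.3637
d₁ = [ln(148/152) + (0.072 + 0.42²/2)·0.75] / 0.3637 = [-0.0267 + 0.1201] / 0.3637 = 0.2570 which rounds to 0.26
N(d₁) = N(0.26) = 0.6026
Δ_put = N(d₁) − 1 = 0.6026 − 1 = -0.3974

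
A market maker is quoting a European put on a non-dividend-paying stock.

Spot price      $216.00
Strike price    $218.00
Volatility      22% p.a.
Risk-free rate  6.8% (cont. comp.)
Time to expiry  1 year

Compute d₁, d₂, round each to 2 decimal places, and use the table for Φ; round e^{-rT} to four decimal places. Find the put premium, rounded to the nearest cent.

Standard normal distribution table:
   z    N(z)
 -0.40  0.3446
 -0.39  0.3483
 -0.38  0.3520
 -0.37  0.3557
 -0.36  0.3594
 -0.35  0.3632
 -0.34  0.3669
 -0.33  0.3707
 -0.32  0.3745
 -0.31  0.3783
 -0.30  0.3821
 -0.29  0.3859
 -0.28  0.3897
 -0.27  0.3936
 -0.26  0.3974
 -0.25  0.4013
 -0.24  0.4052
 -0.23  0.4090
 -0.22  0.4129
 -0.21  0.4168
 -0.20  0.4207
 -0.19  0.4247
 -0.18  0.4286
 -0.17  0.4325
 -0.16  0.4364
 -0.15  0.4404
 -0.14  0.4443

$12.85

σ√T = 0.22·√1 = 0.2200
d₁ = [ln(216/218) + (0.068 + 0.22²/2)·1] / 0.2200 = [-0.0092 + 0.0922] / 0.2200 = 0.3772 which rounds to 0.38
d₂ = d₁ − σ√T = 0.3772 − 0.2200 = 0.1572 which rounds to 0.16
exp(−rT) = exp(−0.068·1) = 0.9343
N(−d₂) = N(-0.16) = 0.4364;  N(−d₁) = N(-0.38) = 0.3520
P = 218·0.9343·0.4364 − 216·0.3520 = 88.8848 − 76.0320 = 12.8528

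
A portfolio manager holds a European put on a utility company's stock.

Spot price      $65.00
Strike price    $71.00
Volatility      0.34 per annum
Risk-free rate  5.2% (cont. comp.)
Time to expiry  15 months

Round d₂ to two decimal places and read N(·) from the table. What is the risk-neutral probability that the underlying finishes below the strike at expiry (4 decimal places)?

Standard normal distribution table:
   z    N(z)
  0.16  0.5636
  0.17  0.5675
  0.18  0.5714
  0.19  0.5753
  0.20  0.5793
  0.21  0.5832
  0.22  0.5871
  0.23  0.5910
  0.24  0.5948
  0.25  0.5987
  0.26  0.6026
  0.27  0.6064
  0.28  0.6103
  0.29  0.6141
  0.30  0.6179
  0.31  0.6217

0.5987

σ√T = 0.34·√1.25 = 0.3801
d₁ = [ln(65/71) + (0.052 + 0.34²/2)·1.25] / 0.3801 = [-0.0883 + 0.1373] / 0.3801 = 0.1288 ⇒ 0.13
d₂ = d₁ − σ√T = 0.1288 − 0.3801 = -0.2513 ⇒ -0.25
Pr(exercise) under Q = N(−d₂) = N(0.25) = 0.5987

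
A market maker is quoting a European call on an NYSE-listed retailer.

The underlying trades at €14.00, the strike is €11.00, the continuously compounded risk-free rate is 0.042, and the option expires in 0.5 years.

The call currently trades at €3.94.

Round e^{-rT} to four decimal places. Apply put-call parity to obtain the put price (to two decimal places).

€0.71

e^(−rT) = e^(−0.042·0.5) = 0.9792
Put-call parity: C − P = S − K·e^(−rT) = 14 − 11·0.9792 = 14 − 10.7712 = 3.2288
P = C − (C − P) = 3.94 − (3.2288) = 0.7112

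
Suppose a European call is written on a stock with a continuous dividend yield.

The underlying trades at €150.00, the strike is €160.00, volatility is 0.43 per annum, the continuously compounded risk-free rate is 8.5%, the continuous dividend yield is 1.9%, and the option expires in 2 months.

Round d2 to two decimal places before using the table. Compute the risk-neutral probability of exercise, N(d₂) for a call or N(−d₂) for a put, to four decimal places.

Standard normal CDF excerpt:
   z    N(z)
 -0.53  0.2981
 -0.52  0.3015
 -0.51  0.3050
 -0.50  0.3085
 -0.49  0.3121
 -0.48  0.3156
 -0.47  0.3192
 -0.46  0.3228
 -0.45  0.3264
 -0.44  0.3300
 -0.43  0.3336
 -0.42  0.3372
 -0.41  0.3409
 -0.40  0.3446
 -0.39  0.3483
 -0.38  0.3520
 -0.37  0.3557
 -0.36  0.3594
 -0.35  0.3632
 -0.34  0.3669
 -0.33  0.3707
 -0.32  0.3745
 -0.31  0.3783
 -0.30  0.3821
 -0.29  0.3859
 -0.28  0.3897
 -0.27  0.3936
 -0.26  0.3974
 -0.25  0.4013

0.3483

T = 0.1667;  σ√T = 0.1755
d₁ = [ln(150/160) + (0.085 − 0.019 + ½·0.43²)·0.1667] / (σ√T) = (-0.0645 + 0.0264) / 0.1755 = -0.2172 which rounds to -0.22
d₂ = -0.2172 − 0.1755 = -0.3928 which rounds to -0.39
Pr(exercise) under Q = N(d₂) = 0.3483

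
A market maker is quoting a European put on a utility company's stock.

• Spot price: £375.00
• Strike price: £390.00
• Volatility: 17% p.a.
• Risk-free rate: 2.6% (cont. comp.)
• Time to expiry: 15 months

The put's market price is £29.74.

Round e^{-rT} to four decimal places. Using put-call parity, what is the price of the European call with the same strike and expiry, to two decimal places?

exp(−rT) = exp(−0.026·1.25) = 0.9680
Put-call parity: C − P = S − K·e^(−rT) = 375 − 390·0.9680 = 375 − 377.5200 = -2.5200
C = P + (C − P) = 29.74 + (-2.5200) = 27.2200

£27.22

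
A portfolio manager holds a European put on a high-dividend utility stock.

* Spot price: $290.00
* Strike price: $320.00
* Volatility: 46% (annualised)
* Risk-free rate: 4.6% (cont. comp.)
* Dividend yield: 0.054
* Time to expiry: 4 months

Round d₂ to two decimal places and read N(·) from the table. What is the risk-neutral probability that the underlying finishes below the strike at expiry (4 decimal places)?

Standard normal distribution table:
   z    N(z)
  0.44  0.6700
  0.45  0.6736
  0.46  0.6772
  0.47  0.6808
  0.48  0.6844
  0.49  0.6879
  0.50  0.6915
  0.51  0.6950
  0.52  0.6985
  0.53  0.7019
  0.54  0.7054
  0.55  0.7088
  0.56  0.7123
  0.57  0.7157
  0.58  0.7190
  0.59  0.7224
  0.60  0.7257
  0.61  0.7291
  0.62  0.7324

σ√T = 0.46 × 0.5774 = 0.2656
ln(S/K) + (r − q + σ²/2)T = ln(290/320) + (0.046 − 0.054 + 0.46²/2)·0.3333 = -0.0984 + 0.0326 = -0.0658
d₁ = -0.0658 / 0.2656 = -0.2479 ⇒ -0.25
d₂ = d₁ − σ√T = -0.2479 − 0.2656 = -0.5135 ⇒ -0.51
Pr(exercise) under Q = N(−d₂) = N(0.51) = 0.6950

0.6950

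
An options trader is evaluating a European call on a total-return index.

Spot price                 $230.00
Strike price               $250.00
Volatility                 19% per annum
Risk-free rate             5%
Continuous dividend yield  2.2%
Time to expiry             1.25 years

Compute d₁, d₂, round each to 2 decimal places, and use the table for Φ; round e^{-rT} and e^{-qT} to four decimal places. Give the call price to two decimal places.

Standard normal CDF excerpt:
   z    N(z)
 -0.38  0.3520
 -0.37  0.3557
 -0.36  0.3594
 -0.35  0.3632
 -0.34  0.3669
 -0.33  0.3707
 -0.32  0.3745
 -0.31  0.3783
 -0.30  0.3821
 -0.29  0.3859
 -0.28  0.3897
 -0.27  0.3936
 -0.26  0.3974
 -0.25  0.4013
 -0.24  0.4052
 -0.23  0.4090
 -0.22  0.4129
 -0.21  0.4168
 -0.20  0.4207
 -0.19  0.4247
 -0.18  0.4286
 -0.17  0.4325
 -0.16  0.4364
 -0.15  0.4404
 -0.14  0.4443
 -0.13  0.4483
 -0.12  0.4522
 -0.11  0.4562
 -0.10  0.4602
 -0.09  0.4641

$14.13

T = 1.25;  σ√T = 0.2124
d₁ = [ln(230/250) + (0.05 − 0.022 + 0.19²/2)·1.25] / 0.2124 = [-0.0834 + 0.0576] / 0.2124 = -0.1215 ≈ -0.12
d₂ = d₁ − σ√T = -0.1215 − 0.2124 = -0.3340 ≈ -0.33
exp(−qT) = exp(−0.022·1.25) = 0.9729;  exp(−rT) = exp(−0.05·1.25) = 0.9394
N(d₁) = N(-0.12) = 0.4522;  N(d₂) = N(-0.33) = 0.3707
C = 230·0.9729·0.4522 − 250·0.9394·0.3707 = 101.1874 − 87.0589 = 14.1285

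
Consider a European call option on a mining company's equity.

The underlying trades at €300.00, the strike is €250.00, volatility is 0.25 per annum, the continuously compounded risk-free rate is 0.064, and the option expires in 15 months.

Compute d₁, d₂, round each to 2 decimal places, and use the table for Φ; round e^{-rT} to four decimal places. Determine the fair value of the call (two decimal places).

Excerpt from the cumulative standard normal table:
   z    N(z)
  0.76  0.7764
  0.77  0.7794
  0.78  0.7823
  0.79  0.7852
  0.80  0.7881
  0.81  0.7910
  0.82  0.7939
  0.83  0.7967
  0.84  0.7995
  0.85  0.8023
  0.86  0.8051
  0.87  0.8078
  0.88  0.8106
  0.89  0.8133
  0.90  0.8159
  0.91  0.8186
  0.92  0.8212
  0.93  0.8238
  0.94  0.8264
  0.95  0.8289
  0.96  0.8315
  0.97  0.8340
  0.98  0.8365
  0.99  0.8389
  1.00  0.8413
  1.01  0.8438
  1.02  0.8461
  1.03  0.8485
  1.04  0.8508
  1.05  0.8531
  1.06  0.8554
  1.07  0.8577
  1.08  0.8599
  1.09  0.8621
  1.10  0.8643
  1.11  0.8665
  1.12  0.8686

σ√T = 0.25 × 1.1180 = 0.2795
ln(S/K) + (r + σ²/2)T = ln(300/250) + (0.064 + 0.25²/2)·1.25 = 0.1823 + 0.1191 = 0.3014
d₁ = 0.3014 / 0.2795 = 1.0783 ⇒ 1.08
d₂ = d₁ − σ√T = 1.0783 − 0.2795 = 0.7988 ⇒ 0.80
exp(−rT) = exp(−0.064·1.25) = 0.9231
C = 300·N(1.08) − 250·0.9231·N(0.80) = 300·0.8599 − 250·0.9231·0.7881 = 257.9700 − 181.8738 = 76.0962

€76.10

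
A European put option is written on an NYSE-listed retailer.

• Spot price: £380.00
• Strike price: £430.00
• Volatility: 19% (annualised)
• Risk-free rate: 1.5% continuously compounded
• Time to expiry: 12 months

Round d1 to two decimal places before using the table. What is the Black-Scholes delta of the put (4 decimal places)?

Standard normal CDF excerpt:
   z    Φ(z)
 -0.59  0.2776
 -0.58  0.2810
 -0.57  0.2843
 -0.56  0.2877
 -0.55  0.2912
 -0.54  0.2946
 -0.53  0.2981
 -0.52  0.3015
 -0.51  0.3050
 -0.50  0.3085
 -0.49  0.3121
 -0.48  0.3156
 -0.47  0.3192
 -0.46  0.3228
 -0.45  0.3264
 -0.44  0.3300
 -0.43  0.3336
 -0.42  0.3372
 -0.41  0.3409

σ√T = 0.19 × 1.0000 = 0.1900
ln(S/K) + (r + σ²/2)T = ln(380/430) + (0.015 + 0.19²/2)·1 = -0.1236 + 0.0330 = -0.0906
d₁ = -0.0906 / 0.1900 = -0.4767 → -0.48
N(d₁) = N(-0.48) = 0.3156
Δ_put = N(d₁) − 1 = 0.3156 − 1 = -0.6844

-0.6844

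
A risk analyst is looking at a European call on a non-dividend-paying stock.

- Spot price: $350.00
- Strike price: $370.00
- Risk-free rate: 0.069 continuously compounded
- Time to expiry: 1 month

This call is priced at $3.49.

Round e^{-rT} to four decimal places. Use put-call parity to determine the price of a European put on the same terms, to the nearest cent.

$21.38

e^(−rT) = e^(−0.069·0.08333) = 0.9943
Put-call parity: C − P = S − K·e^(−rT) = 350 − 370·0.9943 = 350 − 367.8910 = -17.8910
P = C − (C − P) = 3.49 − (-17.8910) = 21.3810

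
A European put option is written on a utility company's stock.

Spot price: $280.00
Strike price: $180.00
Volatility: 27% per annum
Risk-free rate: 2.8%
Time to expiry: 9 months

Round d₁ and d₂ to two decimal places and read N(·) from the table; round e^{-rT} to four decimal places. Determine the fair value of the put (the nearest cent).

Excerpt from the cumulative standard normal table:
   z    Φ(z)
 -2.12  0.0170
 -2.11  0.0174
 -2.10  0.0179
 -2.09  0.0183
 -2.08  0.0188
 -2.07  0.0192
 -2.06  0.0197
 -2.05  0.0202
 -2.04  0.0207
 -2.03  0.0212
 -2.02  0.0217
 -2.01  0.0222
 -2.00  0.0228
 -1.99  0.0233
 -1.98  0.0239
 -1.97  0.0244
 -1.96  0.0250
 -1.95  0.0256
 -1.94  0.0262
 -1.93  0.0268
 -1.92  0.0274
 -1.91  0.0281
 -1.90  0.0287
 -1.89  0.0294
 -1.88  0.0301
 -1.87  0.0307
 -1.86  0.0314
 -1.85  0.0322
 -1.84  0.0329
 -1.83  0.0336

$0.52

T = 0.75;  σ√T = 0.2338
d₁ = [ln(280/180) + (0.028 + ½·0.27²)·0.75] / (σ√T) = (0.4418 + 0.0483) / 0.2338 = 2.0963 → 2.10
d₂ = 2.0963 − 0.2338 = 1.8625 → 1.86
e^(−rT) = e^(−0.028·0.75) = 0.9792
N(−d₂) = N(-1.86) = 0.0314;  N(−d₁) = N(-2.10) = 0.0179
P = 180·0.9792·0.0314 − 280·0.0179 = 5.5344 − 5.0120 = 0.5224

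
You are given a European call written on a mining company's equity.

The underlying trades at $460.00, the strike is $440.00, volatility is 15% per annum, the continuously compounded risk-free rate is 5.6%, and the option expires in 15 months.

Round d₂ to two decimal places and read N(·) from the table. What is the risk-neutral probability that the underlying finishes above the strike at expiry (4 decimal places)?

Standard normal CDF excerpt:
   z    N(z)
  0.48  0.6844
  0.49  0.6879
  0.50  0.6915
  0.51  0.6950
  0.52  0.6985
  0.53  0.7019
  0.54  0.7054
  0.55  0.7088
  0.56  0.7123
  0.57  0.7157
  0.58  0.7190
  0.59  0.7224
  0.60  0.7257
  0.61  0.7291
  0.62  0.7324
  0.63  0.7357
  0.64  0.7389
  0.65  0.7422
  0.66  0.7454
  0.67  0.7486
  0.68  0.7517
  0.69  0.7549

σ√T = 0.15 × 1.1180 = 0.1677
d₁ = [ln(460/440) + (0.056 + 0.15²/2)·1.25] / 0.1677 = [0.0445 + 0.0841] / 0.1677 = 0.7663 which rounds to 0.77
d₂ = d₁ − σ√T = 0.7663 − 0.1677 = 0.5986 which rounds to 0.60
Risk-neutral Pr[S_T > K] = N(d₂) = N(0.60) = 0.7257

0.7257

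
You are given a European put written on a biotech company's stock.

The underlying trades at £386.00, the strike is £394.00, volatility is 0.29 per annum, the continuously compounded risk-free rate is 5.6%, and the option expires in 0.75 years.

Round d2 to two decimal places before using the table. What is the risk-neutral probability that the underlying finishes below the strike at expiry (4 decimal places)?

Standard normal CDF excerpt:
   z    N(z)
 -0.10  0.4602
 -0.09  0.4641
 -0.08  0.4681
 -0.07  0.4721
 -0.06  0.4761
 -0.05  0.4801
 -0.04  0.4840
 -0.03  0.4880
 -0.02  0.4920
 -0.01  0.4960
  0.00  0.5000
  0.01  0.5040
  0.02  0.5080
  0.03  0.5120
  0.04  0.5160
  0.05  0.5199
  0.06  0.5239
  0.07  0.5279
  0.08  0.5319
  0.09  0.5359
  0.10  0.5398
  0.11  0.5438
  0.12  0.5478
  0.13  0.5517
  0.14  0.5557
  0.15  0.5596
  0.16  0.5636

0.5160

σ√T = 0.29·√0.75 = 0.2511
ln(S/K) + (r + σ²/2)T = ln(386/394) + (0.056 + 0.29²/2)·0.75 = -0.0205 + 0.0735 = 0.0530
d₁ = 0.0530 / 0.2511 = 0.2111 ≈ 0.21
d₂ = d₁ − σ√T = 0.2111 − 0.2511 = -0.0400 ≈ -0.04
Risk-neutral Pr[S_T < K] = N(−d₂) = N(0.04) = 0.5160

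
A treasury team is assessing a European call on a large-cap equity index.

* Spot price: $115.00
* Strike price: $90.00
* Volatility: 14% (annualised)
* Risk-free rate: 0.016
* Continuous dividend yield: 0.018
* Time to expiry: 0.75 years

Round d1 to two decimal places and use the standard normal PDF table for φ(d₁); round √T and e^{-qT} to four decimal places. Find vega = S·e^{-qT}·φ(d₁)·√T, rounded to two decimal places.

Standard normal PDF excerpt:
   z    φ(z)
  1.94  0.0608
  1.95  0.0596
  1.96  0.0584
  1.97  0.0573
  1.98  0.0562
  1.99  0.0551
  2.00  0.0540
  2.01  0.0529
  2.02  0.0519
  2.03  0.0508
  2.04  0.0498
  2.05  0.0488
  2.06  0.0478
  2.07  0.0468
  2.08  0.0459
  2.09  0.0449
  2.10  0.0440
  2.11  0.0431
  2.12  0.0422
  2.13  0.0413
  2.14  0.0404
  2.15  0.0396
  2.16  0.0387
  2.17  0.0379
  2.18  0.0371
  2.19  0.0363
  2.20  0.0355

4.60

T = 0.75;  σ√T = 0.1212
d₁ = [ln(115/90) + (0.016 − 0.018 + 0.14²/2)·0.75] / 0.1212 = [0.2451 + 0.0059] / 0.1212 = 2.0700 ⇒ 2.07
√T = √0.75 = 0.8660
φ(d₁) = φ(2.07) = 0.0468
exp(−qT) = exp(−0.018·0.75) = 0.9866
vega = S·exp(−qT)·φ(d₁)·√T = 115·0.9866·0.0468·0.8660 = 4.5984
(Vega is the same for a European call and put with the same parameters.)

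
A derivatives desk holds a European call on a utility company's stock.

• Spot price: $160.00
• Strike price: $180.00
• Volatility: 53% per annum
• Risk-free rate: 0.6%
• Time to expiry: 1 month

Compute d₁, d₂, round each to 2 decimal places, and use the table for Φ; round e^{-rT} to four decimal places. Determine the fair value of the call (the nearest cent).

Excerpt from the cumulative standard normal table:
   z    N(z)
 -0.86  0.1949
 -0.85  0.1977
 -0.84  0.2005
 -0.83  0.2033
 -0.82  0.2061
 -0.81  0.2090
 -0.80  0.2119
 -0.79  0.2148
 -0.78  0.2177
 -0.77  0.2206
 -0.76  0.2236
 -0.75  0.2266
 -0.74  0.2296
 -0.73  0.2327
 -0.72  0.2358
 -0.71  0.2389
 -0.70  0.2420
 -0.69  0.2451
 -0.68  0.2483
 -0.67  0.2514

$3.14

σ√T = 0.53 × 0.2887 = 0.1530
d₁ = [ln(160/180) + (0.006 + 0.53²/2)·0.08333] / 0.1530 = [-0.1178 + 0.0122] / 0.1530 = -0.6901 → -0.69
d₂ = d₁ − σ√T = -0.6901 − 0.1530 = -0.8431 → -0.84
exp(−rT) = exp(−0.006·0.08333) = 0.9995
N(d₁) = N(-0.69) = 0.2451;  N(d₂) = N(-0.84) = 0.2005
C = 160·0.2451 − 180·0.9995·0.2005 = 39.2160 − 36.0720 = 3.1440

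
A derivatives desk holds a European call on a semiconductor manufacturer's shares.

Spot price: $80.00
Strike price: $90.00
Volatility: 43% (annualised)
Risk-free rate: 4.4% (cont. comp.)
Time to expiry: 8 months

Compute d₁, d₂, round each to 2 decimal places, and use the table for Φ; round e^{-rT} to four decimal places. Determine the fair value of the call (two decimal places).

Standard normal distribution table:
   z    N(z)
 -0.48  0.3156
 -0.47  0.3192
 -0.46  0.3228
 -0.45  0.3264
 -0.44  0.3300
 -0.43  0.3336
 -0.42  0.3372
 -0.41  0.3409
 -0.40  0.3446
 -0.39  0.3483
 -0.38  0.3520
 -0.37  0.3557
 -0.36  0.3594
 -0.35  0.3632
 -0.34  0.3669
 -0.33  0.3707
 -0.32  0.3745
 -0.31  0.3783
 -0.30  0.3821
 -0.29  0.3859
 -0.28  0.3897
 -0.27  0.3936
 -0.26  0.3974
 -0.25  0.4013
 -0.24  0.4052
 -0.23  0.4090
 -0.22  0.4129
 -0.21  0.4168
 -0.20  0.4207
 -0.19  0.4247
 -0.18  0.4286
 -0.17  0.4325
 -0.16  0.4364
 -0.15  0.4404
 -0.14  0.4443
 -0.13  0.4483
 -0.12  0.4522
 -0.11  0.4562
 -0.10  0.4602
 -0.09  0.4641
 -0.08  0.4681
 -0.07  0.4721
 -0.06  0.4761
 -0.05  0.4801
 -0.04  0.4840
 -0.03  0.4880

T = 0.6667;  σ√T = 0.3511
d₁ = [ln(80/90) + (0.044 + 0.43²/2)·0.6667] / 0.3511 = [-0.1178 + 0.0910] / 0.3511 = -0.0764 which rounds to -0.08
d₂ = d₁ − σ√T = -0.0764 − 0.3511 = -0.4275 which rounds to -0.43
exp(−rT) = exp(−0.044·0.6667) = 0.9711
C = 80·N(-0.08) − 90·0.9711·N(-0.43) = 80·0.4681 − 90·0.9711·0.3336 = 37.4480 − 29.1563 = 8.2917

$8.29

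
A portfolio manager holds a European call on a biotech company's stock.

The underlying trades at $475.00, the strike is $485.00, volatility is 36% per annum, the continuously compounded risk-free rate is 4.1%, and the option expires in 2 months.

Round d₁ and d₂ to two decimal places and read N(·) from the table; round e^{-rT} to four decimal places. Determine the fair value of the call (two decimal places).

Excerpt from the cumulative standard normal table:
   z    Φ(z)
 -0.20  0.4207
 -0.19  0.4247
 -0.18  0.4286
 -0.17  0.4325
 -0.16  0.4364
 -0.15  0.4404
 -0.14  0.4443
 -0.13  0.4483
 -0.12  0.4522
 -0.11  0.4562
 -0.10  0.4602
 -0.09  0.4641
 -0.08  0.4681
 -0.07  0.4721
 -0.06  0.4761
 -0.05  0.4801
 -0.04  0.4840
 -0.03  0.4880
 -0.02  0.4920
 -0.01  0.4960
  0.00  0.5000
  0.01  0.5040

σ√T = 0.36·√0.1667 = 0.1470
ln(S/K) + (r + σ²/2)T = ln(475/485) + (0.041 + 0.36²/2)·0.1667 = -0.0208 + 0.0176 = -0.0032
d₁ = -0.0032 / 0.1470 = -0.0218 → -0.02
d₂ = d₁ − σ√T = -0.0218 − 0.1470 = -0.1687 → -0.17
exp(−rT) = exp(−0.041·0.1667) = 0.9932
N(d₁) = N(-0.02) = 0.4920;  N(d₂) = N(-0.17) = 0.4325
C = 475·0.4920 − 485·0.9932·0.4325 = 233.7000 − 208.3361 = 25.3639

$25.36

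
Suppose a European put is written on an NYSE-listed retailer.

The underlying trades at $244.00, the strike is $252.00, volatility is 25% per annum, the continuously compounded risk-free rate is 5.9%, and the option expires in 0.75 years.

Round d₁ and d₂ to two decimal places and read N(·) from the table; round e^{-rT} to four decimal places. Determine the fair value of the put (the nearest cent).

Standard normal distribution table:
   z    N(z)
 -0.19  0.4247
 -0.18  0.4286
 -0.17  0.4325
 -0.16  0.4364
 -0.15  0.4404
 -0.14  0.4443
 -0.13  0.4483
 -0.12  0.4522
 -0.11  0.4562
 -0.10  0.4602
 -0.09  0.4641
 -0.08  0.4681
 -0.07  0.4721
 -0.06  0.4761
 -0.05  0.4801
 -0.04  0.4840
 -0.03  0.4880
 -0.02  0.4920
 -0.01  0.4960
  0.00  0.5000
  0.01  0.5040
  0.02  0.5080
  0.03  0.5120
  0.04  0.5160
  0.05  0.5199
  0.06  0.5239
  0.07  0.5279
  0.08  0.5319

σ√T = 0.25·√0.75 = 0.2165
ln(S/K) + (r + σ²/2)T = ln(244/252) + (0.059 + 0.25²/2)·0.75 = -0.0323 + 0.0677 = 0.0354
d₁ = 0.0354 / 0.2165 = 0.1636 ≈ 0.16
d₂ = d₁ − σ√T = 0.1636 − 0.2165 = -0.0529 ≈ -0.05
e^(−rT) = e^(−0.059·0.75) = 0.9567
N(−d₂) = N(0.05) = 0.5199;  N(−d₁) = N(-0.16) = 0.4364
P = 252·0.9567·0.5199 − 244·0.4364 = 125.3419 − 106.4816 = 18.8603

$18.86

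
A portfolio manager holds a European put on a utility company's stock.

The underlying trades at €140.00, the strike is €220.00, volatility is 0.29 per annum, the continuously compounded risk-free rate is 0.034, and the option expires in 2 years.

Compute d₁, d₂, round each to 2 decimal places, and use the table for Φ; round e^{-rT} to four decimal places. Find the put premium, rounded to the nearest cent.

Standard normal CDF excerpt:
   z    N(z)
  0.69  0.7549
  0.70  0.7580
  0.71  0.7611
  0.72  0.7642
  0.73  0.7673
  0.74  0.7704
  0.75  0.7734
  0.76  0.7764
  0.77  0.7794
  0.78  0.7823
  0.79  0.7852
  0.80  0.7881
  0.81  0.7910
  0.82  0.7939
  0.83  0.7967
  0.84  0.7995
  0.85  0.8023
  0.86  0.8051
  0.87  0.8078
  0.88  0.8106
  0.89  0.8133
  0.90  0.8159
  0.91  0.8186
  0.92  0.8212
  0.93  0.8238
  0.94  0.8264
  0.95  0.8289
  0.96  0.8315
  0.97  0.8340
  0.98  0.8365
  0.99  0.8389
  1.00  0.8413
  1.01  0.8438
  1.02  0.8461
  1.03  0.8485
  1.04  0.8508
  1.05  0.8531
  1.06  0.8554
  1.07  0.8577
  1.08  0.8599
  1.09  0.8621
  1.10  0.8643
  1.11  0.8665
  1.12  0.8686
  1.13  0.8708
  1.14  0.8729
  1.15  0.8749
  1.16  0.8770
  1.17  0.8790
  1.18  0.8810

σ√T = 0.29·√2 = 0.4101
ln(S/K) + (r + σ²/2)T = ln(140/220) + (0.034 + 0.29²/2)·2 = -0.4520 + 0.1521 = -0.2999
d₁ = -0.2999 / 0.4101 = -0.7312 → -0.73
d₂ = d₁ − σ√T = -0.7312 − 0.4101 = -1.1413 → -1.14
exp(−rT) = exp(−0.034·2) = 0.9343
N(−d₂) = N(1.14) = 0.8729;  N(−d₁) = N(0.73) = 0.7673
P = 220·0.9343·0.8729 − 140·0.7673 = 179.4211 − 107.4220 = 71.9991

€72.00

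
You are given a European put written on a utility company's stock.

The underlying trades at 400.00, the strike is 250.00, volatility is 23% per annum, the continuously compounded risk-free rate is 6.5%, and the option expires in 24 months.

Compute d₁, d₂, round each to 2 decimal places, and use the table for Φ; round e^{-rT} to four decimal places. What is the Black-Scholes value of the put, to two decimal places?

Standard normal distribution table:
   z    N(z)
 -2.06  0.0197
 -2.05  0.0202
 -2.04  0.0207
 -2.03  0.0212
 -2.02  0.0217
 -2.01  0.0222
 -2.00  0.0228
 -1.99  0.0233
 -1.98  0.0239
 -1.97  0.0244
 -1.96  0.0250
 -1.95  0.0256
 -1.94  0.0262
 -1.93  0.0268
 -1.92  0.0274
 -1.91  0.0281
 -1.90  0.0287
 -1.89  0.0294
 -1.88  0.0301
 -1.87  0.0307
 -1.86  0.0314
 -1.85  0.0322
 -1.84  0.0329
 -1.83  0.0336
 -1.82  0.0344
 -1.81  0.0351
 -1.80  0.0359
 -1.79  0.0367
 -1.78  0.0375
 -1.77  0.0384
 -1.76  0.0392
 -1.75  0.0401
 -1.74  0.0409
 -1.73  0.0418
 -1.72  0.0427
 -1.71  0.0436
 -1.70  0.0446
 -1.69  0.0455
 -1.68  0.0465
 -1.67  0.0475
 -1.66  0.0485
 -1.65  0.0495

σ√T = 0.23 × 1.4142 = 0.3253
d₁ = [ln(400/250) + (0.065 + 0.23²/2)·2] / 0.3253 = [0.4700 + 0.1829] / 0.3253 = 2.0073 which rounds to 2.01
d₂ = d₁ − σ√T = 2.0073 − 0.3253 = 1.6820 which rounds to 1.68
exp(−rT) = exp(−0.065·2) = 0.8781
N(−d₂) = N(-1.68) = 0.0465;  N(−d₁) = N(-2.01) = 0.0222
P = 250·0.8781·0.0465 − 400·0.0222 = 10.2079 − 8.8800 = 1.3279

1.33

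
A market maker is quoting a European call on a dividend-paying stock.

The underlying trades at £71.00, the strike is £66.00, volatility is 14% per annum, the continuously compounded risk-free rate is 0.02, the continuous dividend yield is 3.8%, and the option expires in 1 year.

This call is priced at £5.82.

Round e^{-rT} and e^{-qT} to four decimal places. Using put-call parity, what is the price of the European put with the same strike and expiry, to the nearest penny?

e^(−qT) = e^(−0.038·1) = 0.9627;  e^(−rT) = e^(−0.02·1) = 0.9802
Put-call parity: C − P = S·e^(−qT) − K·e^(−rT) = 71·0.9627 − 66·0.9802 = 68.3517 − 64.6932 = 3.6585
P = C − (C − P) = 5.82 − (3.6585) = 2.1615

£2.16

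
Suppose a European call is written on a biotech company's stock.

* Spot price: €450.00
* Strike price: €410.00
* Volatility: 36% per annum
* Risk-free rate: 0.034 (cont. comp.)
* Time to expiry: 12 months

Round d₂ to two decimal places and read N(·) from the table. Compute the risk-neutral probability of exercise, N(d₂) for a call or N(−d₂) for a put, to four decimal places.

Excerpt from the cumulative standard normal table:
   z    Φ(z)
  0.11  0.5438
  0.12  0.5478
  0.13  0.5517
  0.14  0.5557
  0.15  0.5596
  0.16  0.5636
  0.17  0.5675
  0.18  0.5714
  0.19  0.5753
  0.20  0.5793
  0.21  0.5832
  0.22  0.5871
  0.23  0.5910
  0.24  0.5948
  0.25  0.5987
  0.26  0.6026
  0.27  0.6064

0.5675

T = 1;  σ√T = 0.3600
d₁ = [ln(450/410) + (0.034 + 0.36²/2)·1] / 0.3600 = [0.0931 + 0.0988] / 0.3600 = 0.5330 ⇒ 0.53
d₂ = d₁ − σ√T = 0.5330 − 0.3600 = 0.1730 ⇒ 0.17
Pr(exercise) under Q = N(d₂) = 0.5675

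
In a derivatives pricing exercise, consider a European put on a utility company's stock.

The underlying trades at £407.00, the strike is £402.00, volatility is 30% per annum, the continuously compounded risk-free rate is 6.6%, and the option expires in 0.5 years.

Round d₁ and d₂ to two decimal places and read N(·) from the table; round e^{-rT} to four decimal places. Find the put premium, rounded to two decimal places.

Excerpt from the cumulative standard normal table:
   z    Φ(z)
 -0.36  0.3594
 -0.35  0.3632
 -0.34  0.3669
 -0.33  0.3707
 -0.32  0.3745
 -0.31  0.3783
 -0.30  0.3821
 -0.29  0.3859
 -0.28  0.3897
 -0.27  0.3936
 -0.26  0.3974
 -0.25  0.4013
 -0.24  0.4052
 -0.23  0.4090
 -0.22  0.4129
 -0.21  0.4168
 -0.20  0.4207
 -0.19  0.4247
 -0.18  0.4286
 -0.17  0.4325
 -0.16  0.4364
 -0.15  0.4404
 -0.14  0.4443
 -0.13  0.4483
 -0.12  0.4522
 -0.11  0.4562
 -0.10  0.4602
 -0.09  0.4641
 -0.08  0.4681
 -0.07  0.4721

£25.01

T = 0.5;  σ√T = 0.2121
d₁ = [ln(407/402) + (0.066 + 0.3²/2)·0.5] / 0.2121 = [0.0124 + 0.0555] / 0.2121 = 0.3199 → 0.32
d₂ = d₁ − σ√T = 0.3199 − 0.2121 = 0.1078 → 0.11
exp(−rT) = exp(−0.066·0.5) = 0.9675
N(−d₂) = N(-0.11) = 0.4562;  N(−d₁) = N(-0.32) = 0.3745
P = 402·0.9675·0.4562 − 407·0.3745 = 177.4321 − 152.4215 = 25.0106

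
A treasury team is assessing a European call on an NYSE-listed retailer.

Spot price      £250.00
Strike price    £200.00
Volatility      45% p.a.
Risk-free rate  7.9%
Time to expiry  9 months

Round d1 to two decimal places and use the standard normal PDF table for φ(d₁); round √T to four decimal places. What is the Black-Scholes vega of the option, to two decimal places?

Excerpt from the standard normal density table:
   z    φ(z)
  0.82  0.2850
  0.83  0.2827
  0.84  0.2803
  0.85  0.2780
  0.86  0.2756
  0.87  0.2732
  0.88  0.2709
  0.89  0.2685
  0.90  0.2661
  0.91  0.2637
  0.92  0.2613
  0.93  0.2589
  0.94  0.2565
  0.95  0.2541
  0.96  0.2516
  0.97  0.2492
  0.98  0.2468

σ√T = 0.45·√0.75 = 0.3897
ln(S/K) + (r + σ²/2)T = ln(250/200) + (0.079 + 0.45²/2)·0.75 = 0.2231 + 0.1352 = 0.3583
d₁ = 0.3583 / 0.3897 = 0.9195 which rounds to 0.92
√T = √0.75 = 0.8660
φ(d₁) = φ(0.92) = 0.2613
vega = S·φ(d₁)·√T = 250·0.2613·0.8660 = 56.5714

56.57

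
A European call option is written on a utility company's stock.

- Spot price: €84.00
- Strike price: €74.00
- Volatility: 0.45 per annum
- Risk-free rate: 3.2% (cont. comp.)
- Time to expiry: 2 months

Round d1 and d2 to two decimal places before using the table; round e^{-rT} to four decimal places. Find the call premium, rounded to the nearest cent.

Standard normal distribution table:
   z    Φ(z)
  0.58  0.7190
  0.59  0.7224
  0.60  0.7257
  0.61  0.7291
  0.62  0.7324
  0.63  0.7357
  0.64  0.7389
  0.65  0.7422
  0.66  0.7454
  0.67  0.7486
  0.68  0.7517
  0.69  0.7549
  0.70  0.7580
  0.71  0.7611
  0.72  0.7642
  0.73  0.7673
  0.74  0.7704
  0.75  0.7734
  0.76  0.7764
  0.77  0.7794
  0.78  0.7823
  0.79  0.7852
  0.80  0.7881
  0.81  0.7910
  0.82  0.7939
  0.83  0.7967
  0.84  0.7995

σ√T = 0.45 × 0.4082 = 0.1837
d₁ = [ln(84/74) + (0.032 + 0.45²/2)·0.1667] / 0.1837 = [0.1268 + 0.0222] / 0.1837 = 0.8108 → 0.81
d₂ = d₁ − σ√T = 0.8108 − 0.1837 = 0.6271 → 0.63
e^(−rT) = e^(−0.032·0.1667) = 0.9947
N(d₁) = N(0.81) = 0.7910;  N(d₂) = N(0.63) = 0.7357
C = 84·0.7910 − 74·0.9947·0.7357 = 66.4440 − 54.1533 = 12.2907

€12.29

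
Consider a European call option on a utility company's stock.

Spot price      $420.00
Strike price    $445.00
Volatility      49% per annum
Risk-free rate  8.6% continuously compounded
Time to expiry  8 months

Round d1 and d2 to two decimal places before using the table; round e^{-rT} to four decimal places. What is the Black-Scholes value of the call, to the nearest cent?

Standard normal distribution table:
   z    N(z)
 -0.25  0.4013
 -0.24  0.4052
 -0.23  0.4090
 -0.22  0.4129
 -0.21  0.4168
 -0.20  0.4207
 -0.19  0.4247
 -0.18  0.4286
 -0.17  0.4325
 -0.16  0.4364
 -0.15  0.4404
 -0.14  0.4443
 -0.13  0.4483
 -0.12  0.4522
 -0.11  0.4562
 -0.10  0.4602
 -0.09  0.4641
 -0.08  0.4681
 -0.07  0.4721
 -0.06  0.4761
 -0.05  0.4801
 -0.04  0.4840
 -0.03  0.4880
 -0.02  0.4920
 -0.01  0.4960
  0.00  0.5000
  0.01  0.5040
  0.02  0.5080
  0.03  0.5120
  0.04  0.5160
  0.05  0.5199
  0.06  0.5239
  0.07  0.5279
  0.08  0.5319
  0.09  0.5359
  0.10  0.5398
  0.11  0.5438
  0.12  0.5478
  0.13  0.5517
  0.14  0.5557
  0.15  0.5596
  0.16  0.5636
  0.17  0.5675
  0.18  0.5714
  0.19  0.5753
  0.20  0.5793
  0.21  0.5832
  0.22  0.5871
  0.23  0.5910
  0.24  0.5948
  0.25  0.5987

$66.52

σ√T = 0.49 × 0.8165 = 0.4001
d₁ = [ln(420/445) + (0.086 + ½·0.49²)·0.6667] / (σ√T) = (-0.0578 + 0.1374) / 0.4001 = 0.1988 which rounds to 0.20
d₂ = 0.1988 − 0.4001 = -0.2013 which rounds to -0.20
exp(−rT) = exp(−0.086·0.6667) = 0.9443
N(d₁) = N(0.20) = 0.5793;  N(d₂) = N(-0.20) = 0.4207
C = 420·0.5793 − 445·0.9443·0.4207 = 243.3060 − 176.7838 = 66.5222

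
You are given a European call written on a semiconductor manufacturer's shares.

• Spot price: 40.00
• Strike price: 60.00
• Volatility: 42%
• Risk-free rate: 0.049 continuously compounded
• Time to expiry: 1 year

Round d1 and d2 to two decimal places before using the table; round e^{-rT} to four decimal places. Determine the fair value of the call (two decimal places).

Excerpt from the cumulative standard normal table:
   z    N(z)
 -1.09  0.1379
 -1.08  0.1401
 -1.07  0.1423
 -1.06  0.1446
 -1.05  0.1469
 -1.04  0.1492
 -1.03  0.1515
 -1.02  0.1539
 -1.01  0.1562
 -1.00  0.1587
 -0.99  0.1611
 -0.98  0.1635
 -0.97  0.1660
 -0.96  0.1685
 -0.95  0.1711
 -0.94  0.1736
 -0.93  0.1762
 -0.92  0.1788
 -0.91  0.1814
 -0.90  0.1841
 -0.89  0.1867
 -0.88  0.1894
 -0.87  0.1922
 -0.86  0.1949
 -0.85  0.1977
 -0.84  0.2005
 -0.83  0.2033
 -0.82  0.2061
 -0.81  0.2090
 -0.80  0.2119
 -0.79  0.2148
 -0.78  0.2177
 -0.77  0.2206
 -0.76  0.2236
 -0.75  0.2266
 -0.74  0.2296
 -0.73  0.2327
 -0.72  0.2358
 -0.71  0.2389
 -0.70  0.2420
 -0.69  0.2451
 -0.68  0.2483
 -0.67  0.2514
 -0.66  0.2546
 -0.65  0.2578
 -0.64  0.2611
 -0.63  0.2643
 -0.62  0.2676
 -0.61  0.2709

σ√T = 0.42 × 1.0000 = 0.4200
ln(S/K) + (r + σ²/2)T = ln(40/60) + (0.049 + 0.42²/2)·1 = -0.4055 + 0.1372 = -0.2683
d₁ = -0.2683 / 0.4200 = -0.6387 which rounds to -0.64
d₂ = d₁ − σ√T = -0.6387 − 0.4200 = -1.0587 which rounds to -1.06
e^(−rT) = e^(−0.049·1) = 0.9522
N(d₁) = N(-0.64) = 0.2611;  N(d₂) = N(-1.06) = 0.1446
C = 40·0.2611 − 60·0.9522·0.1446 = 10.4440 − 8.2613 = 2.1827

2.18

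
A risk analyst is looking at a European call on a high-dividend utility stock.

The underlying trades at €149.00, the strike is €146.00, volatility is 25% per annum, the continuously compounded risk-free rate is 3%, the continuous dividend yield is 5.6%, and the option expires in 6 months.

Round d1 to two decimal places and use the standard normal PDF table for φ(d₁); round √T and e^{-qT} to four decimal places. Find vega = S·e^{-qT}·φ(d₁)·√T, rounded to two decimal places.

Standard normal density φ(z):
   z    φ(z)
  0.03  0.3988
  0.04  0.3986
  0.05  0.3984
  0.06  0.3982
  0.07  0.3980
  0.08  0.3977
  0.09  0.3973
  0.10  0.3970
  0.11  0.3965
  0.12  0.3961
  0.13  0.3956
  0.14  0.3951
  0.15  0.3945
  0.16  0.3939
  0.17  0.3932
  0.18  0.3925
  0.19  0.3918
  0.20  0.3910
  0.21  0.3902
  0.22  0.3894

T = 0.5;  σ√T = 0.1768
d₁ = [ln(149/146) + (0.03 − 0.056 + 0.25²/2)·0.5] / 0.1768 = [0.0203 + 0.0026] / 0.1768 = 0.1299 → 0.13
√T = √0.5 = 0.7071
φ(d₁) = φ(0.13) = 0.3956
e^(−qT) = e^(−0.056·0.5) = 0.9724
vega = S·e^(−qT)·φ(d₁)·√T = 149·0.9724·0.3956·0.7071 = 40.5292

40.53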